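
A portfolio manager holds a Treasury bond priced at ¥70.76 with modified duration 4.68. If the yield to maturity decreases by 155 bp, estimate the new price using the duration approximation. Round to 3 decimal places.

Duration approximation: ΔP/P ≈ -D_mod · Δy = -4.68 × (-0.0155) = +0.072540.
New price ≈ 70.76 × (1 + 0.072540) = 75.8929304.

¥75.893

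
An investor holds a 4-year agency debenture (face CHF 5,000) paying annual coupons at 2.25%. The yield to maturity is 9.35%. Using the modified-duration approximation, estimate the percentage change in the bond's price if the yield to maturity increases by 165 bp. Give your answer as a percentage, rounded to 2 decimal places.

Periodic yield y = 0.0935. Modified duration first:
  t   CF        PV=CF/(1+0.0935)^t    t·PV
  1       112.50       102.8807       102.8807
  2       112.50        94.0838       188.1676
  3       112.50        86.0392       258.1175
  4     5,112.50     3,575.6761    14,302.7044
  Σ                  3,858.6797    14,851.8702
P = 3,858.6797; D_Mac = 3.84895 yrs; D_mod = 3.84895/(1+0.0935) = 3.51985 yrs.
ΔP/P ≈ -D_mod · Δy = -3.51985 × (+0.0165) = -0.058077 = -5.8077%.

-5.81%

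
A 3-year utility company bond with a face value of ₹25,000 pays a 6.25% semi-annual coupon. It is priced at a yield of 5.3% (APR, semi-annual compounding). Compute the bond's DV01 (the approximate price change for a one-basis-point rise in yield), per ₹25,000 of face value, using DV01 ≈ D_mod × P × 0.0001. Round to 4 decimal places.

Periodic yield y = 0.0265.
  t   CF        PV=CF/(1+0.0265)^t    t·PV
  1       781.25       761.0813       761.0813
  2       781.25       741.4334     1,482.8667
  3       781.25       722.2926     2,166.8778
  4       781.25       703.6460     2,814.5840
  5       781.25       685.4807     3,427.4037
  6    25,781.25    22,036.8872   132,221.3230
  Σ                 25,650.8212   142,874.1366
P = 25,650.8212; D_Mac = 5.56996 half-year periods = 2.78498 yrs; D_mod = 2.71308 yrs.
DV01 ≈ 2.71308 × 25,650.8212 × 0.0001 = 6.959286.

₹6.9593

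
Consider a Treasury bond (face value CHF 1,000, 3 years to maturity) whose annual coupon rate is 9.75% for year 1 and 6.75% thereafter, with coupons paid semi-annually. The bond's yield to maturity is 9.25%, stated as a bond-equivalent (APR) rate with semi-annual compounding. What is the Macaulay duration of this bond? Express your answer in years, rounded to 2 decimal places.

2.70 years

Periodic yield y = 0.04625. Discount each cash flow and weight by its period:
  t   CF        PV=CF/(1+0.04625)^t    t·PV
  1        48.75        46.5950        46.5950
  2        48.75        44.5352        89.0705
  3        33.75        29.4691        88.4074
  4        33.75        28.1664       112.6657
  5        33.75        26.9213       134.6066
  6     1,033.75       788.1388     4,728.8327
  Σ                    963.8259     5,200.1779
Price P = Σ PV = 963.8259.
Macaulay duration = Σ(t·PV) / P = 5,200.1779 / 963.8259 = 5.39535 half-year periods.
In years: 5.39535 / 2 = 2.69767 years.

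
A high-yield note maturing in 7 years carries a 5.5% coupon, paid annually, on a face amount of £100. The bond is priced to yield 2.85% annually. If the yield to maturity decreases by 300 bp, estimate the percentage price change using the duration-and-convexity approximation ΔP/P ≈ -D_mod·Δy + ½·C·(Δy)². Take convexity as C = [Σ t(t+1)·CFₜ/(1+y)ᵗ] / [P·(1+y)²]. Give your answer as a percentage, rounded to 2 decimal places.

+19.70%

With y = 0.0285:
  t   CF        PV=CF/(1+0.0285)^t    t·PV        t(t+1)·PV
  1         5.50         5.3476         5.3476          10.6952
  2         5.50         5.1994        10.3988          31.1965
  3         5.50         5.0553        15.1660          60.6640
  4         5.50         4.9152        19.6610          98.3050
  5         5.50         4.7790        23.8952         143.3714
  6         5.50         4.6466        27.8797         195.1579
  7       105.50        86.6607       606.6252       4,853.0014
  Σ                    116.6040       708.9735       5,392.3913
P = 116.6040; D_Mac = 6.08018 yrs; D_mod = 5.91170 yrs; C = 43.71791.
Duration effect: -5.91170 × (-0.03) = +0.177351
Convexity effect: 0.5 × 43.71791 × (-0.03)² = +0.0196731
ΔP/P ≈ +0.177351 + 0.0196731 = +0.197024 = +19.7024%.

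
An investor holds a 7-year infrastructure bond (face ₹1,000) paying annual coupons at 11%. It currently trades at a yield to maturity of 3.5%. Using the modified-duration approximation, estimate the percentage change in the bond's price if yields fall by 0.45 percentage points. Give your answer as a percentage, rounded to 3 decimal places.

Periodic yield y = 0.035. Modified duration first:
  t   CF        PV=CF/(1+0.035)^t    t·PV
  1       110.00       106.2802       106.2802
  2       110.00       102.6862       205.3724
  3       110.00        99.2137       297.6411
  4       110.00        95.8586       383.4346
  5       110.00        92.6170       463.0852
  6       110.00        89.4851       536.9104
  7     1,110.00       872.4500     6,107.1498
  Σ                  1,458.5908     8,099.8737
P = 1,458.5908; D_Mac = 5.55322 yrs; D_mod = 5.55322/(1+0.035) = 5.36543 yrs.
ΔP/P ≈ -D_mod · Δy = -5.36543 × (-0.0045) = +0.024144 = +2.4144%.

+2.414%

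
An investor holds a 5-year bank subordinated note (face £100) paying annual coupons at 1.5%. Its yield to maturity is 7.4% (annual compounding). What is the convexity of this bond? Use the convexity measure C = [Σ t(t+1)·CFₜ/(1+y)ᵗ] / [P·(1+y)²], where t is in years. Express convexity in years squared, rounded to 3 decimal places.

24.830

With y = 0.074:
  t   CF        PV=CF/(1+0.074)^t    t·PV        t(t+1)·PV
  1         1.50         1.3966         1.3966           2.7933
  2         1.50         1.3004         2.6008           7.8025
  3         1.50         1.2108         3.6325          14.5298
  4         1.50         1.1274         4.5096          22.5478
  5       101.50        71.0305       355.1523       2,130.9138
  Σ                     76.0657       367.2918       2,178.5872
P = 76.0657.
Convexity = Σ t(t+1)·PV / [P·(1+y)²] = 2,178.5872 / (76.0657 × 1.153476) = 24.83004.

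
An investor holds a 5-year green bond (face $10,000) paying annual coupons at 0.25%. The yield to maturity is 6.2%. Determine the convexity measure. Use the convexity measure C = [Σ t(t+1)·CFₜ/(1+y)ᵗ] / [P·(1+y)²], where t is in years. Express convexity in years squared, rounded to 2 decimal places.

With y = 0.062:
  t   CF        PV=CF/(1+0.062)^t    t·PV        t(t+1)·PV
  1        25.00        23.5405        23.5405          47.0810
  2        25.00        22.1662        44.3324         132.9971
  3        25.00        20.8721        62.6163         250.4654
  4        25.00        19.6536        78.6144         393.0718
  5    10,025.00     7,420.9892    37,104.9458     222,629.6750
  Σ                  7,507.2215    37,314.0494     223,453.2903
P = 7,507.2215.
Convexity = Σ t(t+1)·PV / [P·(1+y)²] = 223,453.2903 / (7,507.2215 × 1.127844) = 26.39116.

26.39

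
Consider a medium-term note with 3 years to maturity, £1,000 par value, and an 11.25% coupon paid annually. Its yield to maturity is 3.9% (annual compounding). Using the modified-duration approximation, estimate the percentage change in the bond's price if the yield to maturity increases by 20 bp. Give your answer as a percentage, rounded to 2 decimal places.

Periodic yield y = 0.039. Modified duration first:
  t   CF        PV=CF/(1+0.039)^t    t·PV
  1       112.50       108.2772       108.2772
  2       112.50       104.2129       208.4258
  3     1,112.50       991.8669     2,975.6006
  Σ                  1,204.3569     3,292.3035
P = 1,204.3569; D_Mac = 2.73366 yrs; D_mod = 2.73366/(1+0.039) = 2.63105 yrs.
ΔP/P ≈ -D_mod · Δy = -2.63105 × (+0.002) = -0.005262 = -0.5262%.

-0.53%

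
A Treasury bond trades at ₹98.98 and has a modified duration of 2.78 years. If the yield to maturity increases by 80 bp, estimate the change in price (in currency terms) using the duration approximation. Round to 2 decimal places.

-₹2.20

Duration approximation: ΔP/P ≈ -D_mod · Δy = -2.78 × (+0.008) = -0.022240.
ΔP ≈ 98.98 × (-0.022240) = -2.2013152.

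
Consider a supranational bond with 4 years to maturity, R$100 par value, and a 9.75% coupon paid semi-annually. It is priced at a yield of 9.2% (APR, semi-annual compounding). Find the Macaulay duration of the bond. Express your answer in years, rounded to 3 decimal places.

3.412 years

Periodic yield y = 0.046. Discount each cash flow and weight by its period:
  t   CF        PV=CF/(1+0.046)^t    t·PV
  1        4.875         4.6606         4.6606
  2        4.875         4.4557         8.9113
  3        4.875         4.2597        12.7791
  4        4.875         4.0724        16.2895
  5        4.875         3.8933        19.4664
  6        4.875         3.7221        22.3324
  7        4.875         3.5584        24.9087
  8      104.875        73.1844       585.4752
  Σ                    101.8065       694.8232
Price P = Σ PV = 101.8065.
Macaulay duration = Σ(t·PV) / P = 694.8232 / 101.8065 = 6.82494 half-year periods.
In years: 6.82494 / 2 = 3.41247 years.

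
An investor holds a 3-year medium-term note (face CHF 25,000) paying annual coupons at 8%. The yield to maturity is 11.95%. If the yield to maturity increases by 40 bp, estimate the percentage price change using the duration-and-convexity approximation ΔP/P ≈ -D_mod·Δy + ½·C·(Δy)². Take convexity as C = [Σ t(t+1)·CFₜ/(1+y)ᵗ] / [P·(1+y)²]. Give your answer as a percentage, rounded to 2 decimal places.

-0.98%

With y = 0.1195:
  t   CF        PV=CF/(1+0.1195)^t    t·PV        t(t+1)·PV
  1     2,000.00     1,786.5118     1,786.5118       3,573.0237
  2     2,000.00     1,595.8123     3,191.6245       9,574.8736
  3    27,000.00    19,243.8282    57,731.4845     230,925.9381
  Σ                 22,626.1523    62,709.6209     244,073.8353
P = 22,626.1523; D_Mac = 2.77155 yrs; D_mod = 2.47571 yrs; C = 8.60721.
Duration effect: -2.47571 × (+0.004) = -0.009903
Convexity effect: 0.5 × 8.60721 × (0.004)² = +0.0000689
ΔP/P ≈ -0.009903 + 0.0000689 = -0.009834 = -0.9834%.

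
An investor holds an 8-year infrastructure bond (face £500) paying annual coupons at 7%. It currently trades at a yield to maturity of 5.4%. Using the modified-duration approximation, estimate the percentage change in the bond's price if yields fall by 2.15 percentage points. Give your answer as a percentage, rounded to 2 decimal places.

+13.21%

Periodic yield y = 0.054. Modified duration first:
  t   CF        PV=CF/(1+0.054)^t    t·PV
  1        35.00        33.2068        33.2068
  2        35.00        31.5055        63.0111
  3        35.00        29.8914        89.6742
  4        35.00        28.3600       113.4398
  5        35.00        26.9070       134.5349
  6        35.00        25.5284       153.1707
  7        35.00        24.2205       169.5438
  8       535.00       351.2602     2,810.0813
  Σ                    550.8798     3,566.6626
P = 550.8798; D_Mac = 6.47448 yrs; D_mod = 6.47448/(1+0.054) = 6.14277 yrs.
ΔP/P ≈ -D_mod · Δy = -6.14277 × (-0.0215) = +0.132070 = +13.2070%.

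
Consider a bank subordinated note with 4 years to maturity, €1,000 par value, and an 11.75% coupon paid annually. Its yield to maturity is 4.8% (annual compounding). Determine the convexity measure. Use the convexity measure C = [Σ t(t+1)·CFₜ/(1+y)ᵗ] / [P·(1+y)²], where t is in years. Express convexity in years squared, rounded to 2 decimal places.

With y = 0.048:
  t   CF        PV=CF/(1+0.048)^t    t·PV        t(t+1)·PV
  1       117.50       112.1183       112.1183         224.2366
  2       117.50       106.9831       213.9663         641.8988
  3       117.50       102.0831       306.2494       1,224.9977
  4     1,117.50       926.4082     3,705.6329      18,528.1645
  Σ                  1,247.5928     4,337.9669      20,619.2976
P = 1,247.5928.
Convexity = Σ t(t+1)·PV / [P·(1+y)²] = 20,619.2976 / (1,247.5928 × 1.098304) = 15.04799.

15.05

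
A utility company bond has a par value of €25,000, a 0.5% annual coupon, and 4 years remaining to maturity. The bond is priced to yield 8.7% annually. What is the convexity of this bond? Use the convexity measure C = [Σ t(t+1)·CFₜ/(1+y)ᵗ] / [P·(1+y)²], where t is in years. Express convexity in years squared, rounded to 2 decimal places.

16.73

With y = 0.087:
  t   CF        PV=CF/(1+0.087)^t    t·PV        t(t+1)·PV
  1       125.00       114.9954       114.9954         229.9908
  2       125.00       105.7915       211.5831         634.7492
  3       125.00        97.3243       291.9730       1,167.8918
  4    25,125.00    17,996.4935    71,985.9740     359,929.8702
  Σ                 18,314.6048    72,604.5255     361,962.5020
P = 18,314.6048.
Convexity = Σ t(t+1)·PV / [P·(1+y)²] = 361,962.5020 / (18,314.6048 × 1.181569) = 16.72657.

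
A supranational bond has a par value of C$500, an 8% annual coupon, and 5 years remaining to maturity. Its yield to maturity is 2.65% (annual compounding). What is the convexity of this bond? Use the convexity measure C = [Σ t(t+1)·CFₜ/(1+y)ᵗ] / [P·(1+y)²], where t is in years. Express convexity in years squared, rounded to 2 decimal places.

23.86

With y = 0.0265:
  t   CF        PV=CF/(1+0.0265)^t    t·PV        t(t+1)·PV
  1        40.00        38.9674        38.9674          77.9347
  2        40.00        37.9614        75.9228         227.7683
  3        40.00        36.9814       110.9441         443.7766
  4        40.00        36.0267       144.1067         720.5335
  5       540.00       473.8043     2,369.0215      14,214.1288
  Σ                    623.7411     2,738.9624      15,684.1419
P = 623.7411.
Convexity = Σ t(t+1)·PV / [P·(1+y)²] = 15,684.1419 / (623.7411 × 1.053702) = 23.86374.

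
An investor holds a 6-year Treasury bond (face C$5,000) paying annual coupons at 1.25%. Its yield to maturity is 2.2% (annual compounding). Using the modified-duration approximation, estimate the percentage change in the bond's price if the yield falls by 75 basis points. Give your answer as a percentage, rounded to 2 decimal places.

Periodic yield y = 0.022. Modified duration first:
  t   CF        PV=CF/(1+0.022)^t    t·PV
  1        62.50        61.1546        61.1546
  2        62.50        59.8382       119.6763
  3        62.50        58.5501       175.6502
  4        62.50        57.2897       229.1587
  5        62.50        56.0564       280.2822
  6     5,062.50     4,442.8296    26,656.9779
  Σ                  4,735.7186    27,522.8999
P = 4,735.7186; D_Mac = 5.81177 yrs; D_mod = 5.81177/(1+0.022) = 5.68666 yrs.
ΔP/P ≈ -D_mod · Δy = -5.68666 × (-0.0075) = +0.042650 = +4.2650%.

+4.26%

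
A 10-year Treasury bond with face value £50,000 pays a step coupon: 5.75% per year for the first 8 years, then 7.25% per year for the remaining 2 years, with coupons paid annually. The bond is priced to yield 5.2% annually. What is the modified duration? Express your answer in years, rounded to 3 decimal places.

7.560 years

Periodic yield y = 0.052. First find Macaulay duration:
  t   CF        PV=CF/(1+0.052)^t    t·PV
  1     2,875.00     2,732.8897     2,732.8897
  2     2,875.00     2,597.8039     5,195.6079
  3     2,875.00     2,469.3954     7,408.1861
  4     2,875.00     2,347.3340     9,389.3360
  5     2,875.00     2,231.3061    11,156.5304
  6     2,875.00     2,121.0134    12,726.0803
  7     2,875.00     2,016.1724    14,113.2070
  8     2,875.00     1,916.5137    15,332.1097
  9     3,625.00     2,297.0283    20,673.2550
  10   53,625.00    32,300.5492   323,005.4923
  Σ                 53,030.0062   421,732.6944
P = 53,030.0062; Macaulay duration = 421,732.6944 / 53,030.0062 = 7.95272 years.
Modified duration = D_Mac / (1 + y) = 7.95272 / 1.052 = 7.55962 years.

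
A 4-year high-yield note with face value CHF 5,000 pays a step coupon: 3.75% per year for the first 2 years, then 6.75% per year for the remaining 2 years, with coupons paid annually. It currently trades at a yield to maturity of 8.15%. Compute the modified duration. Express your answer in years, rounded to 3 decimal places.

3.471 years

Periodic yield y = 0.0815. First find Macaulay duration:
  t   CF        PV=CF/(1+0.0815)^t    t·PV
  1       187.50       173.3703       173.3703
  2       187.50       160.3054       320.6109
  3       337.50       266.8051       800.4154
  4     5,337.50     3,901.5016    15,606.0065
  Σ                  4,501.9825    16,900.4031
P = 4,501.9825; Macaulay duration = 16,900.4031 / 4,501.9825 = 3.75399 years.
Modified duration = D_Mac / (1 + y) = 3.75399 / 1.0815 = 3.47110 years.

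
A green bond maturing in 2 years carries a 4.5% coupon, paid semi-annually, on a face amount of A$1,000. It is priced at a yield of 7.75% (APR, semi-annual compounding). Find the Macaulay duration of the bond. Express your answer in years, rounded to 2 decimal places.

1.93 years

Periodic yield y = 0.03875. Discount each cash flow and weight by its period:
  t   CF        PV=CF/(1+0.03875)^t    t·PV
  1        22.50        21.6606        21.6606
  2        22.50        20.8526        41.7052
  3        22.50        20.0747        60.2241
  4     1,022.50       878.2520     3,513.0082
  Σ                    940.8400     3,636.5982
Price P = Σ PV = 940.8400.
Macaulay duration = Σ(t·PV) / P = 3,636.5982 / 940.8400 = 3.86527 half-year periods.
In years: 3.86527 / 2 = 1.93263 years.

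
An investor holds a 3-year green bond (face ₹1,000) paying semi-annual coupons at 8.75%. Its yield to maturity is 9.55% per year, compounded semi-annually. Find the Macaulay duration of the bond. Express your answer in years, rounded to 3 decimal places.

Periodic yield y = 0.04775. Discount each cash flow and weight by its period:
  t   CF        PV=CF/(1+0.04775)^t    t·PV
  1        43.75        41.7561        41.7561
  2        43.75        39.8532        79.7063
  3        43.75        38.0369       114.1107
  4        43.75        36.3034       145.2136
  5        43.75        34.6489       173.2446
  6     1,043.75       788.9518     4,733.7108
  Σ                    979.5503     5,287.7422
Price P = Σ PV = 979.5503.
Macaulay duration = Σ(t·PV) / P = 5,287.7422 / 979.5503 = 5.39813 half-year periods.
In years: 5.39813 / 2 = 2.69907 years.

2.699 years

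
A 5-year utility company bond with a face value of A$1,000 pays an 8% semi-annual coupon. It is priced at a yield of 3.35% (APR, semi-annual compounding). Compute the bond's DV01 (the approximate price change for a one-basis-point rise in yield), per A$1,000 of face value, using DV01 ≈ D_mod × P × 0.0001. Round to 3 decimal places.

A$0.513

Periodic yield y = 0.01675.
  t   CF        PV=CF/(1+0.01675)^t    t·PV
  1        40.00        39.3410        39.3410
  2        40.00        38.6929        77.3859
  3        40.00        38.0555       114.1665
  4        40.00        37.4286       149.7143
  5        40.00        36.8120       184.0599
  6        40.00        36.2055       217.2332
  7        40.00        35.6091       249.2635
  8        40.00        35.0225       280.1796
  9        40.00        34.4455       310.0094
  10    1,040.00       880.8288     8,808.2885
  Σ                  1,212.4414    10,429.6418
P = 1,212.4414; D_Mac = 8.60218 half-year periods = 4.30109 yrs; D_mod = 4.23023 yrs.
DV01 ≈ 4.23023 × 1,212.4414 × 0.0001 = 0.512891.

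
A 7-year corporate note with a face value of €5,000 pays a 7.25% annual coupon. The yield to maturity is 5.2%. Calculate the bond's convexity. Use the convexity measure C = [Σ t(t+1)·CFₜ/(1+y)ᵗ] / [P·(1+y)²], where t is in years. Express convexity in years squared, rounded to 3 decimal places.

39.219

With y = 0.052:
  t   CF        PV=CF/(1+0.052)^t    t·PV        t(t+1)·PV
  1       362.50       344.5817       344.5817         689.1635
  2       362.50       327.5492       655.0984       1,965.2951
  3       362.50       311.3585       934.0756       3,736.3026
  4       362.50       295.9682     1,183.8728       5,919.3640
  5       362.50       281.3386     1,406.6930       8,440.1578
  6       362.50       267.4321     1,604.5927      11,232.1492
  7     5,362.50     3,760.5999    26,324.1991     210,593.5926
  Σ                  5,588.8283    32,453.1134     242,576.0248
P = 5,588.8283.
Convexity = Σ t(t+1)·PV / [P·(1+y)²] = 242,576.0248 / (5,588.8283 × 1.106704) = 39.21892.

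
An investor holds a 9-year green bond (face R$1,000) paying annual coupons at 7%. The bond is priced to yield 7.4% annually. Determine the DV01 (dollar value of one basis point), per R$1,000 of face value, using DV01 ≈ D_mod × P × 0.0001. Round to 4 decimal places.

R$0.6298

Periodic yield y = 0.074.
  t   CF        PV=CF/(1+0.074)^t    t·PV
  1        70.00        65.1769        65.1769
  2        70.00        60.6861       121.3723
  3        70.00        56.5048       169.5143
  4        70.00        52.6115       210.4461
  5        70.00        48.9865       244.9326
  6        70.00        45.6113       273.6677
  7        70.00        42.4686       297.2803
  8        70.00        39.5425       316.3398
  9     1,070.00       562.7885     5,065.0969
  Σ                    974.3768     6,763.8269
P = 974.3768; D_Mac = 6.94170 yrs; D_mod = 6.46340 yrs.
DV01 ≈ 6.46340 × 974.3768 × 0.0001 = 0.629779.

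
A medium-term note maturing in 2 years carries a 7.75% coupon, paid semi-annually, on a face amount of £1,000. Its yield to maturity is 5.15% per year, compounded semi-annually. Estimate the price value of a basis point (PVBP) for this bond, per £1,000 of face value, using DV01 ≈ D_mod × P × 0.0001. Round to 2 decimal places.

£0.19

Periodic yield y = 0.02575.
  t   CF        PV=CF/(1+0.02575)^t    t·PV
  1        38.75        37.7772        37.7772
  2        38.75        36.8289        73.6578
  3        38.75        35.9044       107.7131
  4     1,038.75       938.3070     3,753.2278
  Σ                  1,048.8174     3,972.3759
P = 1,048.8174; D_Mac = 3.78748 half-year periods = 1.89374 yrs; D_mod = 1.84620 yrs.
DV01 ≈ 1.84620 × 1,048.8174 × 0.0001 = 0.193633.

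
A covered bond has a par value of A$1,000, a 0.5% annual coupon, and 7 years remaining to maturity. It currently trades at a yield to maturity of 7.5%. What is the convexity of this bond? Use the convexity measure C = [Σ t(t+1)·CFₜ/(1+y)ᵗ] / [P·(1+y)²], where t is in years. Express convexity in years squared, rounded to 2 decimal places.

47.20

With y = 0.075:
  t   CF        PV=CF/(1+0.075)^t    t·PV        t(t+1)·PV
  1         5.00         4.6512         4.6512           9.3023
  2         5.00         4.3267         8.6533          25.9600
  3         5.00         4.0248        12.0744          48.2976
  4         5.00         3.7440        14.9760          74.8801
  5         5.00         3.4828        17.4140         104.4838
  6         5.00         3.2398        19.4388         136.0719
  7     1,005.00       605.7687     4,240.3807      33,923.0458
  Σ                    629.2379     4,317.5884      34,322.0415
P = 629.2379.
Convexity = Σ t(t+1)·PV / [P·(1+y)²] = 34,322.0415 / (629.2379 × 1.155625) = 47.19992.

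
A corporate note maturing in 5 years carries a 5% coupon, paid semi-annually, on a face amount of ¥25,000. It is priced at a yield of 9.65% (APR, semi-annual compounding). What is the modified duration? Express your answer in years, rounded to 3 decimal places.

Periodic yield y = 0.04825. First find Macaulay duration:
  t   CF        PV=CF/(1+0.04825)^t    t·PV
  1       625.00       596.2318       596.2318
  2       625.00       568.7878     1,137.5756
  3       625.00       542.6070     1,627.8210
  4       625.00       517.6313     2,070.5252
  5       625.00       493.8052     2,469.0260
  6       625.00       471.0758     2,826.4548
  7       625.00       449.3926     3,145.7482
  8       625.00       428.7075     3,429.6597
  9       625.00       408.9745     3,680.7701
  10   25,625.00    15,996.1388   159,961.3878
  Σ                 20,473.3522   180,945.2003
P = 20,473.3522; Macaulay duration = 180,945.2003 / 20,473.3522 = 8.83808 half-year periods = 4.41904 years.
Modified duration = D_Mac / (1 + y) = 4.41904 / 1.04825 = 4.21564 years.

4.216 years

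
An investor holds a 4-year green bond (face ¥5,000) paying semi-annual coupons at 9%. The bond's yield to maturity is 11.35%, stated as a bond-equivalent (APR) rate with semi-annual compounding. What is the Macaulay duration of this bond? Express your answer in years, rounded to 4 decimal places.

3.4209 years

Periodic yield y = 0.05675. Discount each cash flow and weight by its period:
  t   CF        PV=CF/(1+0.05675)^t    t·PV
  1       225.00       212.9170       212.9170
  2       225.00       201.4828       402.9656
  3       225.00       190.6627       571.9881
  4       225.00       180.4237       721.6946
  5       225.00       170.7345       853.6724
  6       225.00       161.5656       969.3938
  7       225.00       152.8892     1,070.2242
  8     5,225.00     3,359.7599    26,878.0792
  Σ                  4,630.4353    31,680.9349
Price P = Σ PV = 4,630.4353.
Macaulay duration = Σ(t·PV) / P = 31,680.9349 / 4,630.4353 = 6.84189 half-year periods.
In years: 6.84189 / 2 = 3.42095 years.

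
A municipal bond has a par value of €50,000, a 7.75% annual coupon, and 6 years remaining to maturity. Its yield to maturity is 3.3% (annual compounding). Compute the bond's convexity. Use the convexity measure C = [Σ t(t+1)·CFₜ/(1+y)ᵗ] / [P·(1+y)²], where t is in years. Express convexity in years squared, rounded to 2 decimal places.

With y = 0.033:
  t   CF        PV=CF/(1+0.033)^t    t·PV        t(t+1)·PV
  1     3,875.00     3,751.2101     3,751.2101       7,502.4201
  2     3,875.00     3,631.3747     7,262.7494      21,788.2482
  3     3,875.00     3,515.3676    10,546.1027      42,184.4109
  4     3,875.00     3,403.0664    13,612.2655      68,061.3276
  5     3,875.00     3,294.3527    16,471.7637      98,830.5822
  6    53,875.00    44,338.9449   266,033.6692   1,862,235.6846
  Σ                 61,934.3163   317,677.7607   2,100,602.6737
P = 61,934.3163.
Convexity = Σ t(t+1)·PV / [P·(1+y)²] = 2,100,602.6737 / (61,934.3163 × 1.067089) = 31.78425.

31.78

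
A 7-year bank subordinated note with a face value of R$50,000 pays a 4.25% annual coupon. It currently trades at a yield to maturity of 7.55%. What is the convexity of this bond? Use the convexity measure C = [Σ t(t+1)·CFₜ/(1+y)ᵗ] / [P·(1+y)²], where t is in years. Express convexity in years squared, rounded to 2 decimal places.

With y = 0.0755:
  t   CF        PV=CF/(1+0.0755)^t    t·PV        t(t+1)·PV
  1     2,125.00     1,975.8252     1,975.8252       3,951.6504
  2     2,125.00     1,837.1225     3,674.2449      11,022.7347
  3     2,125.00     1,708.1566     5,124.4699      20,497.8795
  4     2,125.00     1,588.2442     6,352.9768      31,764.8838
  5     2,125.00     1,476.7496     7,383.7480      44,302.4879
  6     2,125.00     1,373.0819     8,238.4915      57,669.4403
  7    52,125.00    31,316.4961   219,215.4730   1,753,723.7840
  Σ                 41,275.6761   251,965.2292   1,922,932.8606
P = 41,275.6761.
Convexity = Σ t(t+1)·PV / [P·(1+y)²] = 1,922,932.8606 / (41,275.6761 × 1.156700) = 40.27626.

40.28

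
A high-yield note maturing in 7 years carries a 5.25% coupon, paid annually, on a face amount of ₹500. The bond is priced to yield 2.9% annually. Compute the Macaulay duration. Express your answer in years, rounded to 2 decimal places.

6.11 years

Periodic yield y = 0.029. Discount each cash flow and weight by its year:
  t   CF        PV=CF/(1+0.029)^t    t·PV
  1        26.25        25.5102        25.5102
  2        26.25        24.7913        49.5825
  3        26.25        24.0926        72.2777
  4        26.25        23.4136        93.6543
  5        26.25        22.7537       113.7686
  6        26.25        22.1125       132.6748
  7       526.25       430.8087     3,015.6610
  Σ                    573.4825     3,503.1292
Price P = Σ PV = 573.4825.
Macaulay duration = Σ(t·PV) / P = 3,503.1292 / 573.4825 = 6.10852 years.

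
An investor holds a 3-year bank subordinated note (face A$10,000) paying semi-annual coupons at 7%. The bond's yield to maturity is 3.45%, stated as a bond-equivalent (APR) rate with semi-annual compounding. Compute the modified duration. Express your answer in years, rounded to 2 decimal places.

2.72 years

Periodic yield y = 0.01725. First find Macaulay duration:
  t   CF        PV=CF/(1+0.01725)^t    t·PV
  1       350.00       344.0649       344.0649
  2       350.00       338.2304       676.4608
  3       350.00       332.4949       997.4846
  4       350.00       326.8566     1,307.4264
  5       350.00       321.3139     1,606.5696
  6    10,350.00     9,340.5868    56,043.5205
  Σ                 11,003.5474    60,975.5269
P = 11,003.5474; Macaulay duration = 60,975.5269 / 11,003.5474 = 5.54144 half-year periods = 2.77072 years.
Modified duration = D_Mac / (1 + y) = 2.77072 / 1.01725 = 2.72374 years.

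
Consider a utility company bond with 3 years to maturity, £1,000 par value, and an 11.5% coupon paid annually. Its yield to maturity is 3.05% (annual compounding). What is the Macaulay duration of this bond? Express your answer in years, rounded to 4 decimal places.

2.7324 years

Periodic yield y = 0.0305. Discount each cash flow and weight by its year:
  t   CF        PV=CF/(1+0.0305)^t    t·PV
  1       115.00       111.5963       111.5963
  2       115.00       108.2934       216.5867
  3     1,115.00     1,018.8984     3,056.6952
  Σ                  1,238.7881     3,384.8782
Price P = Σ PV = 1,238.7881.
Macaulay duration = Σ(t·PV) / P = 3,384.8782 / 1,238.7881 = 2.73241 years.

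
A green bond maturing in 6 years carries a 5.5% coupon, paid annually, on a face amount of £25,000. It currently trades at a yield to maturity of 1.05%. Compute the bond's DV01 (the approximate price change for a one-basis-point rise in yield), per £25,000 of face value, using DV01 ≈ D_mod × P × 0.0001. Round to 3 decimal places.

Periodic yield y = 0.0105.
  t   CF        PV=CF/(1+0.0105)^t    t·PV
  1     1,375.00     1,360.7125     1,360.7125
  2     1,375.00     1,346.5735     2,693.1470
  3     1,375.00     1,332.5814     3,997.7442
  4     1,375.00     1,318.7347     5,274.9387
  5     1,375.00     1,305.0318     6,525.1592
  6    26,375.00    24,772.7695   148,636.6168
  Σ                 31,436.4034   168,488.3184
P = 31,436.4034; D_Mac = 5.35966 yrs; D_mod = 5.30396 yrs.
DV01 ≈ 5.30396 × 31,436.4034 × 0.0001 = 16.673757.

£16.674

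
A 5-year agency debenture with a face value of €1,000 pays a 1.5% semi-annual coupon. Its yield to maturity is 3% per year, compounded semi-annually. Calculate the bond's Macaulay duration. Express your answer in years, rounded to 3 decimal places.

4.828 years

Periodic yield y = 0.015. Discount each cash flow and weight by its period:
  t   CF        PV=CF/(1+0.015)^t    t·PV
  1         7.50         7.3892         7.3892
  2         7.50         7.2800        14.5599
  3         7.50         7.1724        21.5171
  4         7.50         7.0664        28.2655
  5         7.50         6.9620        34.8098
  6         7.50         6.8591        41.1544
  7         7.50         6.7577        47.3039
  8         7.50         6.6578        53.2627
  9         7.50         6.5594        59.0350
  10    1,007.50       868.1297     8,681.2974
  Σ                    930.8336     8,988.5948
Price P = Σ PV = 930.8336.
Macaulay duration = Σ(t·PV) / P = 8,988.5948 / 930.8336 = 9.65650 half-year periods.
In years: 9.65650 / 2 = 4.82825 years.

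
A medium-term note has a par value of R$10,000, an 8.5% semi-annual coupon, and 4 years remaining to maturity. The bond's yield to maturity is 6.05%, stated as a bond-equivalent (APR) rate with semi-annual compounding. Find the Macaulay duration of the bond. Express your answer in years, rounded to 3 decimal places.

Periodic yield y = 0.03025. Discount each cash flow and weight by its period:
  t   CF        PV=CF/(1+0.03025)^t    t·PV
  1       425.00       412.5212       412.5212
  2       425.00       400.4089       800.8177
  3       425.00       388.6521     1,165.9564
  4       425.00       377.2406     1,508.9624
  5       425.00       366.1641     1,830.8207
  6       425.00       355.4129     2,132.4774
  7       425.00       344.9773     2,414.8414
  8    10,425.00     8,213.6289    65,709.0313
  Σ                 10,859.0061    75,975.4287
Price P = Σ PV = 10,859.0061.
Macaulay duration = Σ(t·PV) / P = 75,975.4287 / 10,859.0061 = 6.99654 half-year periods.
In years: 6.99654 / 2 = 3.49827 years.

3.498 years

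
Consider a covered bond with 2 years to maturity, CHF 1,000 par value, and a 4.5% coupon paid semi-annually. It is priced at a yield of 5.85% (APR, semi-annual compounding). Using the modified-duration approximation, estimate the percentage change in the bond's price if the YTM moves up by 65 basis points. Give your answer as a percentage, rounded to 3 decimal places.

-1.221%

Periodic yield y = 0.02925. Modified duration first:
  t   CF        PV=CF/(1+0.02925)^t    t·PV
  1        22.50        21.8606        21.8606
  2        22.50        21.2393        42.4787
  3        22.50        20.6357        61.9072
  4     1,022.50       911.1289     3,644.5155
  Σ                    974.8645     3,770.7620
P = 974.8645; D_Mac = 3.86799 half-year periods = 1.93399 yrs; D_mod = 1.93399/(1+0.02925) = 1.87903 yrs.
ΔP/P ≈ -D_mod · Δy = -1.87903 × (+0.0065) = -0.012214 = -1.2214%.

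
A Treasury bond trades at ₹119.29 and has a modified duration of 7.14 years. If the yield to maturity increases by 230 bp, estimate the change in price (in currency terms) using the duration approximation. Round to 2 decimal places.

-₹19.59

Duration approximation: ΔP/P ≈ -D_mod · Δy = -7.14 × (+0.023) = -0.164220.
ΔP ≈ 119.29 × (-0.164220) = -19.5898038.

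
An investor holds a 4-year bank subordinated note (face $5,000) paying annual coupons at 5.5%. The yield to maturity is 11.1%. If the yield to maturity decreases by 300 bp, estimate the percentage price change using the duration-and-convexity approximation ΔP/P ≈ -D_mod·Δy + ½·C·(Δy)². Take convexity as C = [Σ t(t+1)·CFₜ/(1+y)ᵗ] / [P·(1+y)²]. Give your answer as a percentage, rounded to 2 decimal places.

+10.54%

With y = 0.111:
  t   CF        PV=CF/(1+0.111)^t    t·PV        t(t+1)·PV
  1       275.00       247.5248       247.5248         495.0495
  2       275.00       222.7946       445.5891       1,336.7673
  3       275.00       200.5352       601.6055       2,406.4219
  4     5,275.00     3,462.3122    13,849.2489      69,246.2443
  Σ                  4,133.1667    15,143.9682      73,484.4830
P = 4,133.1667; D_Mac = 3.66401 yrs; D_mod = 3.29794 yrs; C = 14.40405.
Duration effect: -3.29794 × (-0.03) = +0.098938
Convexity effect: 0.5 × 14.40405 × (-0.03)² = +0.0064818
ΔP/P ≈ +0.098938 + 0.0064818 = +0.105420 = +10.5420%.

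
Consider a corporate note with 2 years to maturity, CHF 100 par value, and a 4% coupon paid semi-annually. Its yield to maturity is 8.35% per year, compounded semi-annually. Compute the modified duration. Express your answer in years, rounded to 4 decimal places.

Periodic yield y = 0.04175. First find Macaulay duration:
  t   CF        PV=CF/(1+0.04175)^t    t·PV
  1         2.00         1.9198         1.9198
  2         2.00         1.8429         3.6858
  3         2.00         1.7690         5.3071
  4       102.00        86.6056       346.4225
  Σ                     92.1374       357.3353
P = 92.1374; Macaulay duration = 357.3353 / 92.1374 = 3.87829 half-year periods = 1.93914 years.
Modified duration = D_Mac / (1 + y) = 1.93914 / 1.04175 = 1.86143 years.

1.8614 years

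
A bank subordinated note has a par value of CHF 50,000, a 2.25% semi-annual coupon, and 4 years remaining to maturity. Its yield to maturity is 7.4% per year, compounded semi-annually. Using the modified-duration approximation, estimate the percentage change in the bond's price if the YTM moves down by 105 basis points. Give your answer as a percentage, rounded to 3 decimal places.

+3.876%

Periodic yield y = 0.037. Modified duration first:
  t   CF        PV=CF/(1+0.037)^t    t·PV
  1       562.50       542.4301       542.4301
  2       562.50       523.0763     1,046.1525
  3       562.50       504.4130     1,513.2390
  4       562.50       486.4156     1,945.6624
  5       562.50       469.0604     2,345.3019
  6       562.50       452.3244     2,713.9462
  7       562.50       436.1855     3,053.2986
  8    50,562.50    37,809.2870   302,474.2962
  Σ                 41,223.1922   315,634.3268
P = 41,223.1922; D_Mac = 7.65672 half-year periods = 3.82836 yrs; D_mod = 3.82836/(1+0.037) = 3.69176 yrs.
ΔP/P ≈ -D_mod · Δy = -3.69176 × (-0.0105) = +0.038764 = +3.8764%.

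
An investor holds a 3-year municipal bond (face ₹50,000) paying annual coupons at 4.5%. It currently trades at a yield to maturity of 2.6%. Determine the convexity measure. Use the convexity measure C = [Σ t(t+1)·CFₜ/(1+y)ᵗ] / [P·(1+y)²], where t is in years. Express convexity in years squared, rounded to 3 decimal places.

With y = 0.026:
  t   CF        PV=CF/(1+0.026)^t    t·PV        t(t+1)·PV
  1     2,250.00     2,192.9825     2,192.9825       4,385.9649
  2     2,250.00     2,137.4098     4,274.8196      12,824.4588
  3    52,250.00    48,377.5881   145,132.7643     580,531.0571
  Σ                 52,707.9804   151,600.5663     597,741.4809
P = 52,707.9804.
Convexity = Σ t(t+1)·PV / [P·(1+y)²] = 597,741.4809 / (52,707.9804 × 1.052676) = 10.77314.

10.773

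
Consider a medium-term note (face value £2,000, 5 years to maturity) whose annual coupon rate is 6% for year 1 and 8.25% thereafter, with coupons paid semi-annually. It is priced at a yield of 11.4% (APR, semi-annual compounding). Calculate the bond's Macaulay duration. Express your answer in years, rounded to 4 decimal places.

4.2169 years

Periodic yield y = 0.057. Discount each cash flow and weight by its period:
  t   CF        PV=CF/(1+0.057)^t    t·PV
  1        60.00        56.7644        56.7644
  2        60.00        53.7033       107.4067
  3        82.50        69.8601       209.5802
  4        82.50        66.0928       264.3711
  5        82.50        62.5286       312.6432
  6        82.50        59.1567       354.9403
  7        82.50        55.9666       391.7663
  8        82.50        52.9485       423.5884
  9        82.50        50.0932       450.8391
  10    2,082.50     1,196.2863    11,962.8632
  Σ                  1,723.4007    14,534.7629
Price P = Σ PV = 1,723.4007.
Macaulay duration = Σ(t·PV) / P = 14,534.7629 / 1,723.4007 = 8.43377 half-year periods.
In years: 8.43377 / 2 = 4.21688 years.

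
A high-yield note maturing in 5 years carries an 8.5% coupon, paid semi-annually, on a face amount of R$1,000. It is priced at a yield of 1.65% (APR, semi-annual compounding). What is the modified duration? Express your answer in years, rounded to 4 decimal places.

Periodic yield y = 0.00825. First find Macaulay duration:
  t   CF        PV=CF/(1+0.00825)^t    t·PV
  1        42.50        42.1522        42.1522
  2        42.50        41.8073        83.6147
  3        42.50        41.4652       124.3957
  4        42.50        41.1260       164.5038
  5        42.50        40.7894       203.9472
  6        42.50        40.4557       242.7341
  7        42.50        40.1247       280.8726
  8        42.50        39.7963       318.3707
  9        42.50        39.4707       355.2363
  10    1,042.50       960.2709     9,602.7087
  Σ                  1,327.4585    11,418.5361
P = 1,327.4585; Macaulay duration = 11,418.5361 / 1,327.4585 = 8.60180 half-year periods = 4.30090 years.
Modified duration = D_Mac / (1 + y) = 4.30090 / 1.00825 = 4.26571 years.

4.2657 years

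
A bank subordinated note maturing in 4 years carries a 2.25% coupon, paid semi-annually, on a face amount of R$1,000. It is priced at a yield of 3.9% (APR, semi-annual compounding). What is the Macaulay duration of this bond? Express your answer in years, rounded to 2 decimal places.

Periodic yield y = 0.0195. Discount each cash flow and weight by its period:
  t   CF        PV=CF/(1+0.0195)^t    t·PV
  1        11.25        11.0348        11.0348
  2        11.25        10.8238        21.6475
  3        11.25        10.6167        31.8502
  4        11.25        10.4137        41.6547
  5        11.25        10.2145        51.0724
  6        11.25        10.0191        60.1147
  7        11.25         9.8275        68.7923
  8     1,011.25       866.4843     6,931.8743
  Σ                    939.4343     7,218.0409
Price P = Σ PV = 939.4343.
Macaulay duration = Σ(t·PV) / P = 7,218.0409 / 939.4343 = 7.68339 half-year periods.
In years: 7.68339 / 2 = 3.84170 years.

3.84 years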